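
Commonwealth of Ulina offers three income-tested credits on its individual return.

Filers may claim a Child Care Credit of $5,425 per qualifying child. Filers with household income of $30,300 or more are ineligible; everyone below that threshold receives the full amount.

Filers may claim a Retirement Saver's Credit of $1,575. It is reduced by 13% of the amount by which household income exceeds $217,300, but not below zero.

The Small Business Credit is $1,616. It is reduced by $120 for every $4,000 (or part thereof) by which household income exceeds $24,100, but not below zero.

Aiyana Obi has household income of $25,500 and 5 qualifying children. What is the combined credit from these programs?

Child Care Credit: base = 5 × $5,425 = $27,125. $25,500 is below the $30,300 cutoff, so the full $27,125 applies.
Retirement Saver's Credit: $25,500 is at or below the $217,300 threshold, so the full $1,575 applies.
Small Business Credit: income exceeds $24,100 by $1,400, which is 1 full-or-partial $4,000 increment; reduction = 1 × $120 = $120, leaving $1,496.
Total: $27,125 + $1,575 + $1,496 = $30,196.

$30,196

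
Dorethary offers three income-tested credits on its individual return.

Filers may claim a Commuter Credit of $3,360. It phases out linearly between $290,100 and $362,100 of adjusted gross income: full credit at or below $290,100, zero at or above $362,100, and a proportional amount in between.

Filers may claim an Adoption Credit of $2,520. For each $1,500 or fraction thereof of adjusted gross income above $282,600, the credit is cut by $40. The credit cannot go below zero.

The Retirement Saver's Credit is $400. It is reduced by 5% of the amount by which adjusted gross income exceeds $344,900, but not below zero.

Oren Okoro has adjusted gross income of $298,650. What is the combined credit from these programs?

Commuter Credit: $298,650 is $8,550 into a $72,000 phase-out range, leaving 63,450/72,000 of the credit: $3,360 × 63,450/72,000 = $2,961.
Adoption Credit: income exceeds $282,600 by $16,050, which is 11 full-or-partial $1,500 increments; reduction = 11 × $40 = $440, leaving $2,080.
Retirement Saver's Credit: $298,650 is at or below the $344,900 threshold, so the full $400 applies.
Total: $2,961 + $2,080 + $400 = $5,441.

$5,441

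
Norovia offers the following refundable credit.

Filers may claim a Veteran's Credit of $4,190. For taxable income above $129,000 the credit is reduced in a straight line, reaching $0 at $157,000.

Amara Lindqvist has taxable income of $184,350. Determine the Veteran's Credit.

Veteran's Credit: $184,350 is at or above $157,000, so the credit is $0.

$0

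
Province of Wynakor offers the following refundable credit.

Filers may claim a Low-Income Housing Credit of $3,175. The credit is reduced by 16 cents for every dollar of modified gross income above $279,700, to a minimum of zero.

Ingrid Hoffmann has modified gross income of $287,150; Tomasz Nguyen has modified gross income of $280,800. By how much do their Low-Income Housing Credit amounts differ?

Ingrid ($287,150): Low-Income Housing Credit: 16% of the $7,450 excess over $279,700 is $1,192; credit = $3,175 − $1,192 = $1,983.
Tomasz ($280,800): Low-Income Housing Credit: 16% of the $1,100 excess over $279,700 is $176; credit = $3,175 − $176 = $2,999.
Difference: |$1,983 − $2,999| = $1,016.

$1,016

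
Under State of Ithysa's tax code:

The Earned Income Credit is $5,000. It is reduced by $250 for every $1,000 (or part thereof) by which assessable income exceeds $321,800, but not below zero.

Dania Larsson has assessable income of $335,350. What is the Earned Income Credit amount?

$1,500

Earned Income Credit: income exceeds $321,800 by $13,550, which is 14 full-or-partial $1,000 increments; reduction = 14 × $250 = $3,500, leaving $1,500.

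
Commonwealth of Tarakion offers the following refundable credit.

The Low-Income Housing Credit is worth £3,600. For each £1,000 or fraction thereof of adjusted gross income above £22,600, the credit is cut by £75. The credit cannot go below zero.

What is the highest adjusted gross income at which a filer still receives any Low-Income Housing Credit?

After 47 increments the reduction is 47 × £75 = £3,525, leaving £75; one more increment wipes it out. Increment 47 ends at excess 47 × £1,000 = £47,000, so the highest qualifying income is £22,600 + £47,000 = £69,600.

£69,600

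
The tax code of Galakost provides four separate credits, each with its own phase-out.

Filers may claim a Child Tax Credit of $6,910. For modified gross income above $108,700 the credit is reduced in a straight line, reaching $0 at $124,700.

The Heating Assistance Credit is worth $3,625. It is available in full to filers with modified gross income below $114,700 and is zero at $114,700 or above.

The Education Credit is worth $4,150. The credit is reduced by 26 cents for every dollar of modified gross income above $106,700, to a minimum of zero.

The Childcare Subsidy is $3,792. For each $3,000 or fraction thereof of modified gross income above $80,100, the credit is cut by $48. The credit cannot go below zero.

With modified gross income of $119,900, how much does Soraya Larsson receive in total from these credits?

$5,911

Child Tax Credit: $119,900 is $11,200 into a $16,000 phase-out range, leaving 4,800/16,000 of the credit: $6,910 × 4,800/16,000 = $2,073.
Heating Assistance Credit: $119,900 meets or exceeds the $114,700 cutoff, so the credit is $0.
Education Credit: 26% of the $13,200 excess over $106,700 is $3,432; credit = $4,150 − $3,432 = $718.
Childcare Subsidy: income exceeds $80,100 by $39,800, which is 14 full-or-partial $3,000 increments; reduction = 14 × $48 = $672, leaving $3,120.
Total: $2,073 + $0 + $718 + $3,120 = $5,911.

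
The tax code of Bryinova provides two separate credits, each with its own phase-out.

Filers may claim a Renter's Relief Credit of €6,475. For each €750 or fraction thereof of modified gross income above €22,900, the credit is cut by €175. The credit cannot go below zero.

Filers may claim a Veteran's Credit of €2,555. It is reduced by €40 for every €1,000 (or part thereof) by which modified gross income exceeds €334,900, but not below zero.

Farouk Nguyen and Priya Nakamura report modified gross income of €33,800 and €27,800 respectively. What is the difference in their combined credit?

€1,400

Farouk (€33,800): Renter's Relief Credit: income exceeds €22,900 by €10,900, which is 15 full-or-partial €750 increments; reduction = 15 × €175 = €2,625, leaving €3,850. Veteran's Credit: €33,800 is at or below the €334,900 threshold, so the full €2,555 applies. total €3,850 + €2,555 = €6,405
Priya (€27,800): Renter's Relief Credit: income exceeds €22,900 by €4,900, which is 7 full-or-partial €750 increments; reduction = 7 × €175 = €1,225, leaving €5,250. Veteran's Credit: €27,800 is at or below the €334,900 threshold, so the full €2,555 applies. total €5,250 + €2,555 = €7,805
Difference: |€6,405 − €7,805| = €1,400.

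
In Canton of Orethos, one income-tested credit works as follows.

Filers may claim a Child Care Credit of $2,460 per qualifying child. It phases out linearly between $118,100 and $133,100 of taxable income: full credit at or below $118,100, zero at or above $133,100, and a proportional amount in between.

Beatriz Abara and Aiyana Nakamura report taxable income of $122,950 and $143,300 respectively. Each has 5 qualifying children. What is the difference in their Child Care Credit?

$8,323

Beatriz ($122,950): Child Care Credit: base = 5 × $2,460 = $12,300. $122,950 is $4,850 into a $15,000 phase-out range, leaving 10,150/15,000 of the credit: $12,300 × 10,150/15,000 = $8,323.
Aiyana ($143,300): Child Care Credit: base = 5 × $2,460 = $12,300. $143,300 is at or above $133,100, so the credit is $0.
Difference: |$8,323 − $0| = $8,323.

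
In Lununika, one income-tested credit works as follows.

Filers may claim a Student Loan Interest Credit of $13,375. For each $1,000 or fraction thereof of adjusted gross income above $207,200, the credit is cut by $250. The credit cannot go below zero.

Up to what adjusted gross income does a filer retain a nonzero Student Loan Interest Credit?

$260,200

After 53 increments the reduction is 53 × $250 = $13,250, leaving $125; one more increment wipes it out. Increment 53 ends at excess 53 × $1,000 = $53,000, so the highest qualifying income is $207,200 + $53,000 = $260,200.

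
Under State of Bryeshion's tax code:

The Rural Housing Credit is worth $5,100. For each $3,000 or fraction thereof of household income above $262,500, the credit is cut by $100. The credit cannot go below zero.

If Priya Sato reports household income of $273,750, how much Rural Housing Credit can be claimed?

Rural Housing Credit: income exceeds $262,500 by $11,250, which is 4 full-or-partial $3,000 increments; reduction = 4 × $100 = $400, leaving $4,700.

$4,700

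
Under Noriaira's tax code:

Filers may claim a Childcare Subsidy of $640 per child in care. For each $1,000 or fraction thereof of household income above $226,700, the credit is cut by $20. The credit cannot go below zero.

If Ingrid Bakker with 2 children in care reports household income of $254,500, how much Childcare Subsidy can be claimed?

$720

Childcare Subsidy: base = 2 × $640 = $1,280. income exceeds $226,700 by $27,800, which is 28 full-or-partial $1,000 increments; reduction = 28 × $20 = $560, leaving $720.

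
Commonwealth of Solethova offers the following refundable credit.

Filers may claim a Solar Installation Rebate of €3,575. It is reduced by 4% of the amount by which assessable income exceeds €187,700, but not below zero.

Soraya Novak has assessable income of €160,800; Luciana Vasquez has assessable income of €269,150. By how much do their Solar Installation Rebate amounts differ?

Soraya (€160,800): Solar Installation Rebate: €160,800 is at or below the €187,700 threshold, so the full €3,575 applies.
Luciana (€269,150): Solar Installation Rebate: 4% of the €81,450 excess over €187,700 is €3,258; credit = €3,575 − €3,258 = €317.
Difference: |€3,575 − €317| = €3,258.

€3,258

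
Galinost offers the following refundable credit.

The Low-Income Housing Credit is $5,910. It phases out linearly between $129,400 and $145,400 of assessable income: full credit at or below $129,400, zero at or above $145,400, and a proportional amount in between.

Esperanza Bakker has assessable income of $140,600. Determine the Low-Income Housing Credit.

$1,773

Low-Income Housing Credit: $140,600 is $11,200 into a $16,000 phase-out range, leaving 4,800/16,000 of the credit: $5,910 × 4,800/16,000 = $1,773.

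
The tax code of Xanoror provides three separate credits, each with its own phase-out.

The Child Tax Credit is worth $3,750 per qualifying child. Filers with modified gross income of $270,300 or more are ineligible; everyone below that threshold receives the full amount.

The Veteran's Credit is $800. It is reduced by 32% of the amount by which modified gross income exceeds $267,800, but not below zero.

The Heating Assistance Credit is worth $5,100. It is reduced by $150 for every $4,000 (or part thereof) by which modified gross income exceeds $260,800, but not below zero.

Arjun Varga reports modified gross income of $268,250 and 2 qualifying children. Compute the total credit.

Child Tax Credit: base = 2 × $3,750 = $7,500. $268,250 is below the $270,300 cutoff, so the full $7,500 applies.
Veteran's Credit: 32% of the $450 excess over $267,800 is $144; credit = $800 − $144 = $656.
Heating Assistance Credit: income exceeds $260,800 by $7,450, which is 2 full-or-partial $4,000 increments; reduction = 2 × $150 = $300, leaving $4,800.
Total: $7,500 + $656 + $4,800 = $12,956.

$12,956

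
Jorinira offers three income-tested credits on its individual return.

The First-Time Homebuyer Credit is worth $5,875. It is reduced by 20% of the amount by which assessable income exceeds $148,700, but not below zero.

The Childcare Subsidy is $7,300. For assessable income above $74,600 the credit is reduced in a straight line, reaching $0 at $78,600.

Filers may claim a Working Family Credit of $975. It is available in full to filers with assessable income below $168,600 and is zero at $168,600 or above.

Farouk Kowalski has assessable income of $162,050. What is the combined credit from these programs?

First-Time Homebuyer Credit: 20% of the $13,350 excess over $148,700 is $2,670; credit = $5,875 − $2,670 = $3,205.
Childcare Subsidy: $162,050 is at or above $78,600, so the credit is $0.
Working Family Credit: $162,050 is below the $168,600 cutoff, so the full $975 applies.
Total: $3,205 + $0 + $975 = $4,180.

$4,180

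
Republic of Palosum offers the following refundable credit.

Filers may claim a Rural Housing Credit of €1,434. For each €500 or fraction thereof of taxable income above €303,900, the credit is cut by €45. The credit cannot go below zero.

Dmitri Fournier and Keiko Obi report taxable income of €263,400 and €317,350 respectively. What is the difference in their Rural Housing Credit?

€1,215

Dmitri (€263,400): Rural Housing Credit: €263,400 is at or below the €303,900 threshold, so the full €1,434 applies.
Keiko (€317,350): Rural Housing Credit: income exceeds €303,900 by €13,450, which is 27 full-or-partial €500 increments; reduction = 27 × €45 = €1,215, leaving €219.
Difference: |€1,434 − €219| = €1,215.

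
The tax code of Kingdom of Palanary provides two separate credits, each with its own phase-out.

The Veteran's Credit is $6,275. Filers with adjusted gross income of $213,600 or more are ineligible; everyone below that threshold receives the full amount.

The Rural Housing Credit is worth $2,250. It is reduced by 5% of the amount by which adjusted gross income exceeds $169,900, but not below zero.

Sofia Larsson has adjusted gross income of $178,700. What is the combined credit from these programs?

Veteran's Credit: $178,700 is below the $213,600 cutoff, so the full $6,275 applies.
Rural Housing Credit: 5% of the $8,800 excess over $169,900 is $440; credit = $2,250 − $440 = $1,810.
Total: $6,275 + $1,810 = $8,085.

$8,085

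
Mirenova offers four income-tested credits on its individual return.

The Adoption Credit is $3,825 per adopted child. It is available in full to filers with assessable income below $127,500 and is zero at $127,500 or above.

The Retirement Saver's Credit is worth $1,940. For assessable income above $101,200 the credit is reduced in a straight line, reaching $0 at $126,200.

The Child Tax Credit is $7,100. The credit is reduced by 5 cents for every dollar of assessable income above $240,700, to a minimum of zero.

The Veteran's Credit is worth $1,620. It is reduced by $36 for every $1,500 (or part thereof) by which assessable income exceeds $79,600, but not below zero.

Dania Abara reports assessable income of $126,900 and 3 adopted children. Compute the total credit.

$19,043

Adoption Credit: base = 3 × $3,825 = $11,475. $126,900 is below the $127,500 cutoff, so the full $11,475 applies.
Retirement Saver's Credit: $126,900 is at or above $126,200, so the credit is $0.
Child Tax Credit: $126,900 is at or below the $240,700 threshold, so the full $7,100 applies.
Veteran's Credit: income exceeds $79,600 by $47,300, which is 32 full-or-partial $1,500 increments; reduction = 32 × $36 = $1,152, leaving $468.
Total: $11,475 + $0 + $7,100 + $468 = $19,043.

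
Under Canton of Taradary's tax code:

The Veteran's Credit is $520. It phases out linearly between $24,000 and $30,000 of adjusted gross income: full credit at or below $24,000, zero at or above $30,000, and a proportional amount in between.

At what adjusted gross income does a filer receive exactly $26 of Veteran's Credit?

$26 is 26/520 of the full $520, so 494/520 of the $6,000 range has been used: income = $24,000 + $6,000 × 494/520 = $29,700.

$29,700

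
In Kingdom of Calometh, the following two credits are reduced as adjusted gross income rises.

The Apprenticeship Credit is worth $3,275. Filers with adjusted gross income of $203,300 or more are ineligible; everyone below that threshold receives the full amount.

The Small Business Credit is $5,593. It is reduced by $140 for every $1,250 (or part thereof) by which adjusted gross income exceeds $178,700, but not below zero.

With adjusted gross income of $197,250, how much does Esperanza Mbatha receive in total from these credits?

Apprenticeship Credit: $197,250 is below the $203,300 cutoff, so the full $3,275 applies.
Small Business Credit: income exceeds $178,700 by $18,550, which is 15 full-or-partial $1,250 increments; reduction = 15 × $140 = $2,100, leaving $3,493.
Total: $3,275 + $3,493 = $6,768.

$6,768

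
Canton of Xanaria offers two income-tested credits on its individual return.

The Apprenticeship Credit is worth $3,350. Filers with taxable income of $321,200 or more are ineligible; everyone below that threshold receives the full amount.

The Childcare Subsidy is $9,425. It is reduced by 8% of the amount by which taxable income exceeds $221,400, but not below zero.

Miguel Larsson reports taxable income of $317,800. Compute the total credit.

Apprenticeship Credit: $317,800 is below the $321,200 cutoff, so the full $3,350 applies.
Childcare Subsidy: 8% of the $96,400 excess over $221,400 is $7,712; credit = $9,425 − $7,712 = $1,713.
Total: $3,350 + $1,713 = $5,063.

$5,063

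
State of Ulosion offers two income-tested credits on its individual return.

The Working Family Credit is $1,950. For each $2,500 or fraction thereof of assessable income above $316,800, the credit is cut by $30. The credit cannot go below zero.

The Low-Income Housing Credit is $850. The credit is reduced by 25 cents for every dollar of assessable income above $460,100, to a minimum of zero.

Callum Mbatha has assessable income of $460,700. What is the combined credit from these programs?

Working Family Credit: income exceeds $316,800 by $143,900, which is 58 full-or-partial $2,500 increments; reduction = 58 × $30 = $1,740, leaving $210.
Low-Income Housing Credit: 25% of the $600 excess over $460,100 is $150; credit = $850 − $150 = $700.
Total: $210 + $700 = $910.

$910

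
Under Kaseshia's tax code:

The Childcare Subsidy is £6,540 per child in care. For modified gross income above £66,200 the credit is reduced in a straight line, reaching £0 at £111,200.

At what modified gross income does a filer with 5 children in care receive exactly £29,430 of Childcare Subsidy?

Full credit = 5 × £6,540 = £32,700.
£29,430 is 29,430/32,700 of the full £32,700, so 3,270/32,700 of the £45,000 range has been used: income = £66,200 + £45,000 × 3,270/32,700 = £70,700.

£70,700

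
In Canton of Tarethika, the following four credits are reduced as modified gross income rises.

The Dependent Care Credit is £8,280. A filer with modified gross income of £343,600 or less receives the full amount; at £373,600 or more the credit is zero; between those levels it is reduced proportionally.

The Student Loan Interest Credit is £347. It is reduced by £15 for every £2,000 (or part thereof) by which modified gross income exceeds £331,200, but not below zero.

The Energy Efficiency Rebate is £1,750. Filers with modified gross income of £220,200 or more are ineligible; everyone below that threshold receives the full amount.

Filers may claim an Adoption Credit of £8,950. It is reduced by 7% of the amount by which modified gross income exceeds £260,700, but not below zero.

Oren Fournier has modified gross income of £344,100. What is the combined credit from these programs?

Dependent Care Credit: £344,100 is £500 into a £30,000 phase-out range, leaving 29,500/30,000 of the credit: £8,280 × 29,500/30,000 = £8,142.
Student Loan Interest Credit: income exceeds £331,200 by £12,900, which is 7 full-or-partial £2,000 increments; reduction = 7 × £15 = £105, leaving £242.
Energy Efficiency Rebate: £344,100 meets or exceeds the £220,200 cutoff, so the credit is £0.
Adoption Credit: 7% of the £83,400 excess over £260,700 is £5,838; credit = £8,950 − £5,838 = £3,112.
Total: £8,142 + £242 + £0 + £3,112 = £11,496.

£11,496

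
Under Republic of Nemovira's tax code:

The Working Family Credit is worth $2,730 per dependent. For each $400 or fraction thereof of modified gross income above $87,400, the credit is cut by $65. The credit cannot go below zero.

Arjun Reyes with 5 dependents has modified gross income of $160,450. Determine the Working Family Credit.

Working Family Credit: base = 5 × $2,730 = $13,650. income exceeds $87,400 by $73,050, which is 183 full-or-partial $400 increments; reduction = 183 × $65 = $11,895, leaving $1,755.

$1,755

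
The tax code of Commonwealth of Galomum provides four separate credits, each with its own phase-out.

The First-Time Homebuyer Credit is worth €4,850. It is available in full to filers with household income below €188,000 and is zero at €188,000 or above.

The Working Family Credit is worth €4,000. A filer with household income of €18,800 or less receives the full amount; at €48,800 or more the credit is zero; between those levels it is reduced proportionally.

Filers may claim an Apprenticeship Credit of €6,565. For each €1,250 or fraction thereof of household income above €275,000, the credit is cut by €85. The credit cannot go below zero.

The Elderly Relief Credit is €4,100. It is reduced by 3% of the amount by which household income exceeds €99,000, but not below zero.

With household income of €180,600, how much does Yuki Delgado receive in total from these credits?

€13,067

First-Time Homebuyer Credit: €180,600 is below the €188,000 cutoff, so the full €4,850 applies.
Working Family Credit: €180,600 is at or above €48,800, so the credit is €0.
Apprenticeship Credit: €180,600 is at or below the €275,000 threshold, so the full €6,565 applies.
Elderly Relief Credit: 3% of the €81,600 excess over €99,000 is €2,448; credit = €4,100 − €2,448 = €1,652.
Total: €4,850 + €0 + €6,565 + €1,652 = €13,067.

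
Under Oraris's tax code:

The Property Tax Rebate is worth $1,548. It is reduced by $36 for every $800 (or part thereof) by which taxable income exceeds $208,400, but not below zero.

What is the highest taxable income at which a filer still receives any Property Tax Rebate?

After 42 increments the reduction is 42 × $36 = $1,512, leaving $36; one more increment wipes it out. Increment 42 ends at excess 42 × $800 = $33,600, so the highest qualifying income is $208,400 + $33,600 = $242,000.

$242,000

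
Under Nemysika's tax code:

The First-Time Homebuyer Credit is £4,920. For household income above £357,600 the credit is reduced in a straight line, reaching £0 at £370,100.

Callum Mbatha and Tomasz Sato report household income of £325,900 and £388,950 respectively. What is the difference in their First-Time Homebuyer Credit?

£4,920

Callum (£325,900): First-Time Homebuyer Credit: £325,900 is at or below the £357,600 threshold, so the full £4,920 applies.
Tomasz (£388,950): First-Time Homebuyer Credit: £388,950 is at or above £370,100, so the credit is £0.
Difference: |£4,920 − £0| = £4,920.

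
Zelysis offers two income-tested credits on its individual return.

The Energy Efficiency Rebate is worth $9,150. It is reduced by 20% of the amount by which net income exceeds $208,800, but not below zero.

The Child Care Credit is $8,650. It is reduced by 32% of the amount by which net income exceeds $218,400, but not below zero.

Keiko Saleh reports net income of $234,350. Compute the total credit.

Energy Efficiency Rebate: 20% of the $25,550 excess over $208,800 is $5,110; credit = $9,150 − $5,110 = $4,040.
Child Care Credit: 32% of the $15,950 excess over $218,400 is $5,104; credit = $8,650 − $5,104 = $3,546.
Total: $4,040 + $3,546 = $7,586.

$7,586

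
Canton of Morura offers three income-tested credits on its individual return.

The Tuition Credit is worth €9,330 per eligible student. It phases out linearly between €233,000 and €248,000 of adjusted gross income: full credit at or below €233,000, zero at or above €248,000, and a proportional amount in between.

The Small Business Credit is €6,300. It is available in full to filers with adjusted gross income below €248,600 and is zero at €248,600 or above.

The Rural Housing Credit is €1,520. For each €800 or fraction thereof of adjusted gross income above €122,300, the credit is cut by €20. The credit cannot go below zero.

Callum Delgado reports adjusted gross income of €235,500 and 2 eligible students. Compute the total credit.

Tuition Credit: base = 2 × €9,330 = €18,660. €235,500 is €2,500 into a €15,000 phase-out range, leaving 12,500/15,000 of the credit: €18,660 × 12,500/15,000 = €15,550.
Small Business Credit: €235,500 is below the €248,600 cutoff, so the full €6,300 applies.
Rural Housing Credit: income exceeds €122,300 by €113,200 → 142 increments × €20 = €2,840 ≥ base, so the credit is €0.
Total: €15,550 + €6,300 + €0 = €21,850.

€21,850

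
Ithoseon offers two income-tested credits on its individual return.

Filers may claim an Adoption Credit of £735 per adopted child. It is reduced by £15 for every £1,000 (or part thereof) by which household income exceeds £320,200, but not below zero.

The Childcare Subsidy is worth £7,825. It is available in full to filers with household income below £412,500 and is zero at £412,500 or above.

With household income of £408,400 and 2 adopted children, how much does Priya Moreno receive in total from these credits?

£7,960

Adoption Credit: base = 2 × £735 = £1,470. income exceeds £320,200 by £88,200, which is 89 full-or-partial £1,000 increments; reduction = 89 × £15 = £1,335, leaving £135.
Childcare Subsidy: £408,400 is below the £412,500 cutoff, so the full £7,825 applies.
Total: £135 + £7,825 = £7,960.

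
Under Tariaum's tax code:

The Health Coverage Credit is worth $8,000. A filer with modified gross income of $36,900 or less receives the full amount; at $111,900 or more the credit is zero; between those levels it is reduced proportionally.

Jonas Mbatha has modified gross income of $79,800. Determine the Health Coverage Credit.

$3,424

Health Coverage Credit: $79,800 is $42,900 into a $75,000 phase-out range, leaving 32,100/75,000 of the credit: $8,000 × 32,100/75,000 = $3,424.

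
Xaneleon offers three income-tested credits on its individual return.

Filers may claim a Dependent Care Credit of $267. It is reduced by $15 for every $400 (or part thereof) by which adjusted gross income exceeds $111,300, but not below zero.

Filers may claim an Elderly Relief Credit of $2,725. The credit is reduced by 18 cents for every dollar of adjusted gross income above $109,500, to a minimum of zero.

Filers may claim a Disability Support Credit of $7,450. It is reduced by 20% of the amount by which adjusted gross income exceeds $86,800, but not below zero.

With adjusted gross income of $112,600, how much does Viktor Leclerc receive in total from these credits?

$4,664

Dependent Care Credit: income exceeds $111,300 by $1,300, which is 4 full-or-partial $400 increments; reduction = 4 × $15 = $60, leaving $207.
Elderly Relief Credit: 18% of the $3,100 excess over $109,500 is $558; credit = $2,725 − $558 = $2,167.
Disability Support Credit: 20% of the $25,800 excess over $86,800 is $5,160; credit = $7,450 − $5,160 = $2,290.
Total: $207 + $2,167 + $2,290 = $4,664.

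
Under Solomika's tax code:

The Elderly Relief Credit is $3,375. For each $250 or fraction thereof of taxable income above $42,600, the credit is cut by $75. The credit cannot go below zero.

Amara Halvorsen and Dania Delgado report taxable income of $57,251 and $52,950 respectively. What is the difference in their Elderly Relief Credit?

$225

Amara ($57,251): Elderly Relief Credit: income exceeds $42,600 by $14,651 → 59 increments × $75 = $4,425 ≥ base, so the credit is $0.
Dania ($52,950): Elderly Relief Credit: income exceeds $42,600 by $10,350, which is 42 full-or-partial $250 increments; reduction = 42 × $75 = $3,150, leaving $225.
Difference: |$0 − $225| = $225.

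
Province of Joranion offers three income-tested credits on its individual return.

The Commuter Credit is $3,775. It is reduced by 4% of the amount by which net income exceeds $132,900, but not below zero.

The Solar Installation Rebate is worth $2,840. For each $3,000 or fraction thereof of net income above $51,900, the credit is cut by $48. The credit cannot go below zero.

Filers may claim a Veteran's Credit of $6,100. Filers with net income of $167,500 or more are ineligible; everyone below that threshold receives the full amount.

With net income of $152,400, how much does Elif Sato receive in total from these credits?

$10,303

Commuter Credit: 4% of the $19,500 excess over $132,900 is $780; credit = $3,775 − $780 = $2,995.
Solar Installation Rebate: income exceeds $51,900 by $100,500, which is 34 full-or-partial $3,000 increments; reduction = 34 × $48 = $1,632, leaving $1,208.
Veteran's Credit: $152,400 is below the $167,500 cutoff, so the full $6,100 applies.
Total: $2,995 + $1,208 + $6,100 = $10,303.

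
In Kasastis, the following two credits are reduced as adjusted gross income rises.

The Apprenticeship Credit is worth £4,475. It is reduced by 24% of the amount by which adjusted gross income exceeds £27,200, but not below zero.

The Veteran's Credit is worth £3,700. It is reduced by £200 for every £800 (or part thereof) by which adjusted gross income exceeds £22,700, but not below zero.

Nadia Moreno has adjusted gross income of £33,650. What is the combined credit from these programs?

Apprenticeship Credit: 24% of the £6,450 excess over £27,200 is £1,548; credit = £4,475 − £1,548 = £2,927.
Veteran's Credit: income exceeds £22,700 by £10,950, which is 14 full-or-partial £800 increments; reduction = 14 × £200 = £2,800, leaving £900.
Total: £2,927 + £900 = £3,827.

£3,827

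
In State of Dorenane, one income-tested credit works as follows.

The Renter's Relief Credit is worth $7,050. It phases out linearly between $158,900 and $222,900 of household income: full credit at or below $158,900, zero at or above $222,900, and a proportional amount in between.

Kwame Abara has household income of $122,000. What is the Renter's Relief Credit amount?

Renter's Relief Credit: $122,000 is at or below the $158,900 threshold, so the full $7,050 applies.

$7,050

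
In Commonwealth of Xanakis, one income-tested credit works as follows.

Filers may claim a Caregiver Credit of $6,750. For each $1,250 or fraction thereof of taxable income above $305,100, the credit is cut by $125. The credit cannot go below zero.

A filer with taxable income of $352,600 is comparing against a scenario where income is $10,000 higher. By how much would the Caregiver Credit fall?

$1,000

At $352,600 — income exceeds $305,100 by $47,500, which is 38 full-or-partial $1,250 increments; reduction = 38 × $125 = $4,750, leaving $2,000.
At $362,600 — income exceeds $305,100 by $57,500, which is 46 full-or-partial $1,250 increments; reduction = 46 × $125 = $5,750, leaving $1,000.
Lost: $2,000 − $1,000 = $1,000.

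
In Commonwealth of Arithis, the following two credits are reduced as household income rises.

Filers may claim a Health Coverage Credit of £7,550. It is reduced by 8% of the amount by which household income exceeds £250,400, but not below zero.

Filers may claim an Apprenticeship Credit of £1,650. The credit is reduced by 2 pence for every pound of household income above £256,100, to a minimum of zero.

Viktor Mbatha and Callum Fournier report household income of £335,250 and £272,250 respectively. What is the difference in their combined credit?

Viktor (£335,250): Health Coverage Credit: 8% of the £84,850 excess over £250,400 is £6,788; credit = £7,550 − £6,788 = £762. Apprenticeship Credit: 2% of the £79,150 excess over £256,100 is £1,583; credit = £1,650 − £1,583 = £67. total £762 + £67 = £829
Callum (£272,250): Health Coverage Credit: 8% of the £21,850 excess over £250,400 is £1,748; credit = £7,550 − £1,748 = £5,802. Apprenticeship Credit: 2% of the £16,150 excess over £256,100 is £323; credit = £1,650 − £323 = £1,327. total £5,802 + £1,327 = £7,129
Difference: |£829 − £7,129| = £6,300.

£6,300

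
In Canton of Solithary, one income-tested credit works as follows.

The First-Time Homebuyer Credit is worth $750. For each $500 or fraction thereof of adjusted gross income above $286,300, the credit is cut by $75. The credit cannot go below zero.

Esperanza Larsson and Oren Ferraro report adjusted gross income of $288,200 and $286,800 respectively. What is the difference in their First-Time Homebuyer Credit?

$225

Esperanza ($288,200): First-Time Homebuyer Credit: income exceeds $286,300 by $1,900, which is 4 full-or-partial $500 increments; reduction = 4 × $75 = $300, leaving $450.
Oren ($286,800): First-Time Homebuyer Credit: income exceeds $286,300 by $500, which is 1 full-or-partial $500 increment; reduction = 1 × $75 = $75, leaving $675.
Difference: |$450 − $675| = $225.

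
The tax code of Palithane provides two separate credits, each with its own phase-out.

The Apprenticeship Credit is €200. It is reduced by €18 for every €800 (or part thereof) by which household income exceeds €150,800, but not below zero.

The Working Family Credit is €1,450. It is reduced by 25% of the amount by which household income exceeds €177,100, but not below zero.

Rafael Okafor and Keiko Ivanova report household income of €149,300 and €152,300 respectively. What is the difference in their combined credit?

€36

Rafael (€149,300): Apprenticeship Credit: €149,300 is at or below the €150,800 threshold, so the full €200 applies. Working Family Credit: €149,300 is at or below the €177,100 threshold, so the full €1,450 applies. total €200 + €1,450 = €1,650
Keiko (€152,300): Apprenticeship Credit: income exceeds €150,800 by €1,500, which is 2 full-or-partial €800 increments; reduction = 2 × €18 = €36, leaving €164. Working Family Credit: €152,300 is at or below the €177,100 threshold, so the full €1,450 applies. total €164 + €1,450 = €1,614
Difference: |€1,650 − €1,614| = €36.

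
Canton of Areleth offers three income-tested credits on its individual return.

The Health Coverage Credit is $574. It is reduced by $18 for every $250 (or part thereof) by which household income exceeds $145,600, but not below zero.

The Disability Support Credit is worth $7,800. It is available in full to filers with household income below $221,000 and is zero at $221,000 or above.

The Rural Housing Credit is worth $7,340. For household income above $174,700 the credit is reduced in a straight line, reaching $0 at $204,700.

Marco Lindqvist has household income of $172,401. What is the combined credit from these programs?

Health Coverage Credit: income exceeds $145,600 by $26,801 → 108 increments × $18 = $1,944 ≥ base, so the credit is $0.
Disability Support Credit: $172,401 is below the $221,000 cutoff, so the full $7,800 applies.
Rural Housing Credit: $172,401 is at or below the $174,700 threshold, so the full $7,340 applies.
Total: $0 + $7,800 + $7,340 = $15,140.

$15,140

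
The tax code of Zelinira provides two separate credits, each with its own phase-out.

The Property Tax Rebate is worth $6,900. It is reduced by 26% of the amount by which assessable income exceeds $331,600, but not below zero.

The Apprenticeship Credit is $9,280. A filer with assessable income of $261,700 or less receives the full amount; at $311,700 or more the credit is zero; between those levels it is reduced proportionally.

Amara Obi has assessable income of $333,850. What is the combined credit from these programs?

Property Tax Rebate: 26% of the $2,250 excess over $331,600 is $585; credit = $6,900 − $585 = $6,315.
Apprenticeship Credit: $333,850 is at or above $311,700, so the credit is $0.
Total: $6,315 + $0 = $6,315.

$6,315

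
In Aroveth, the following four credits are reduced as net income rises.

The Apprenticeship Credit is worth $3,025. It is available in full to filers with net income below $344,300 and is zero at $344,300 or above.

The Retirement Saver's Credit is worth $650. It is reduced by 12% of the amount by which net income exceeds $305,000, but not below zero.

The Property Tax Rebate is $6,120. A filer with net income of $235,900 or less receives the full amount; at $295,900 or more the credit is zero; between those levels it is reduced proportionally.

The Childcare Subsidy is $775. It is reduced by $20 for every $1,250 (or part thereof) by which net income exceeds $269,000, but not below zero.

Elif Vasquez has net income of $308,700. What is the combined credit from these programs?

Apprenticeship Credit: $308,700 is below the $344,300 cutoff, so the full $3,025 applies.
Retirement Saver's Credit: 12% of the $3,700 excess over $305,000 is $444; credit = $650 − $444 = $206.
Property Tax Rebate: $308,700 is at or above $295,900, so the credit is $0.
Childcare Subsidy: income exceeds $269,000 by $39,700, which is 32 full-or-partial $1,250 increments; reduction = 32 × $20 = $640, leaving $135.
Total: $3,025 + $206 + $0 + $135 = $3,366.

$3,366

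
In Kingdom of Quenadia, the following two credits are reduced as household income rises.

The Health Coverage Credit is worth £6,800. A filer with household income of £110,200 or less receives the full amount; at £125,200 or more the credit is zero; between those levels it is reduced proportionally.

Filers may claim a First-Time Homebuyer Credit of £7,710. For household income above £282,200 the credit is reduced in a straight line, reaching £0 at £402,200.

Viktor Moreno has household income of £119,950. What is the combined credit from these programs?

Health Coverage Credit: £119,950 is £9,750 into a £15,000 phase-out range, leaving 5,250/15,000 of the credit: £6,800 × 5,250/15,000 = £2,380.
First-Time Homebuyer Credit: £119,950 is at or below the £282,200 threshold, so the full £7,710 applies.
Total: £2,380 + £7,710 = £10,090.

£10,090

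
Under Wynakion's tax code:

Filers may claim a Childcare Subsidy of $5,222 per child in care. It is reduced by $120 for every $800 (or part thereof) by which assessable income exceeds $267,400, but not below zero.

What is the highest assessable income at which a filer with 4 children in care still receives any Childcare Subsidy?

Full credit = 4 × $5,222 = $20,888.
After 174 increments the reduction is 174 × $120 = $20,880, leaving $8; one more increment wipes it out. Increment 174 ends at excess 174 × $800 = $139,200, so the highest qualifying income is $267,400 + $139,200 = $406,600.

$406,600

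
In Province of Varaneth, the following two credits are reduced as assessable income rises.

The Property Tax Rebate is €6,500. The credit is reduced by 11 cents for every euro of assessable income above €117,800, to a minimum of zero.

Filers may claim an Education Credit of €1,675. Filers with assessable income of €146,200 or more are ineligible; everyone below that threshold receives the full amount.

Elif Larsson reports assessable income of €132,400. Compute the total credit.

Property Tax Rebate: 11% of the €14,600 excess over €117,800 is €1,606; credit = €6,500 − €1,606 = €4,894.
Education Credit: €132,400 is below the €146,200 cutoff, so the full €1,675 applies.
Total: €4,894 + €1,675 = €6,569.

€6,569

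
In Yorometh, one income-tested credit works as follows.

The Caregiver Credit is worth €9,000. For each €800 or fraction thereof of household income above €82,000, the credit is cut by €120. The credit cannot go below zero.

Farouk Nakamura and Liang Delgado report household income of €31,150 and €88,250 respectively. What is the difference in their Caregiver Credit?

Farouk (€31,150): Caregiver Credit: €31,150 is at or below the €82,000 threshold, so the full €9,000 applies.
Liang (€88,250): Caregiver Credit: income exceeds €82,000 by €6,250, which is 8 full-or-partial €800 increments; reduction = 8 × €120 = €960, leaving €8,040.
Difference: |€9,000 − €8,040| = €960.

€960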